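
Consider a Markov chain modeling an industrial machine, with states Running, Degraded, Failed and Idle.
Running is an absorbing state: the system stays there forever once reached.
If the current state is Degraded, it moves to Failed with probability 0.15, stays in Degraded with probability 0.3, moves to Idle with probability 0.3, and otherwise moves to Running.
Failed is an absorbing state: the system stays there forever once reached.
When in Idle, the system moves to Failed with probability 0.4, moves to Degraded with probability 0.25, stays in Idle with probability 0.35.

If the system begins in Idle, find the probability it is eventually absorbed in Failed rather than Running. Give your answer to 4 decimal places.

0.8355

Let h(s) be the probability of absorption at Failed starting from transient state s. Then h(Failed) = 1 and h(Running) = 0. By first-step analysis:
h(Degraded) = 0.25·0 + 0.3·h(Degraded) + 0.15·1 + 0.3·h(Idle)
h(Idle) = 0.25·h(Degraded) + 0.4·1 + 0.35·h(Idle)
Solving: h(Degraded) = 0.5724, h(Idle) = 0.8355.
Starting from Idle, the probability is 0.8355.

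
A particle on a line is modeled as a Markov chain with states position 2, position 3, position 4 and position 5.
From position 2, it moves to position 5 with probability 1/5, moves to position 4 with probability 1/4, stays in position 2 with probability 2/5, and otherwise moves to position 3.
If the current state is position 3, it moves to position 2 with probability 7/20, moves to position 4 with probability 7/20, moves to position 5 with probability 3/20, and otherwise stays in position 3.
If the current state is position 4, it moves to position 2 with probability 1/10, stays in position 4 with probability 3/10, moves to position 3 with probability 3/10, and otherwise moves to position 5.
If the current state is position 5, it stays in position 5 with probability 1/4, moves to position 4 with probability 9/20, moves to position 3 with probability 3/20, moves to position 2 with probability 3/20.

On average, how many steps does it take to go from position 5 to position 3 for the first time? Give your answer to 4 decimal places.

4.8994

Let t(s) be the expected number of steps to first reach position 3 from state s, with t(position 3) = 0. Conditioning on the first step:
t(position 2) = 1 + 0.4·t(position 2) + 0.25·t(position 4) + 0.2·t(position 5)
t(position 4) = 1 + 0.1·t(position 2) + 0.3·t(position 4) + 0.3·t(position 5)
t(position 5) = 1 + 0.15·t(position 2) + 0.45·t(position 4) + 0.25·t(position 5)
Solving: t(position 2) = 5.0718, t(position 4) = 4.2529, t(position 5) = 4.8994.
Expected steps from position 5 to position 3: 4.8994.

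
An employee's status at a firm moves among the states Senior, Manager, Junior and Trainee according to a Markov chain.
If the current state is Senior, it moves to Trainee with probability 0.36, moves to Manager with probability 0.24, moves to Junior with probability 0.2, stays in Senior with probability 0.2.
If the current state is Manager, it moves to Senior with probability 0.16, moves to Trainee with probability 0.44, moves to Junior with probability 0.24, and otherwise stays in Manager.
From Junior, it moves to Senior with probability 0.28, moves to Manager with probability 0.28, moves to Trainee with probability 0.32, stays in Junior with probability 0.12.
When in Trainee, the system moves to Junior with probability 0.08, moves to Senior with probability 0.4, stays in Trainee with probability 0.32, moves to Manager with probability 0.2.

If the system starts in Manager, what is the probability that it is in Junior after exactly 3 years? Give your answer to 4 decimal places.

0.1565

Propagate the distribution vector 3 years from Manager.
After 0 years: (0.0000, 1.0000, 0.0000, 0.0000)
After 1 year: (0.1600, 0.1600, 0.2400, 0.4400)
After 2 years: (0.3008, 0.2192, 0.1344, 0.3456)
After 3 years: (0.2711, 0.2140, 0.1565, 0.3583)
P(in Junior after 3 years) = 0.1565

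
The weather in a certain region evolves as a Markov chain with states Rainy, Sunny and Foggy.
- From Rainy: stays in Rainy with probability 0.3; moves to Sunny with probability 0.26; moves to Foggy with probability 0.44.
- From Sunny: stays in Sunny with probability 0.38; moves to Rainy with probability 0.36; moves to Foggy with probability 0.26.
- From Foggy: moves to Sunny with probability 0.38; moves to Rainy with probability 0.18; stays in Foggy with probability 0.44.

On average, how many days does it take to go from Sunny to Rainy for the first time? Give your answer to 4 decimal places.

3.3011

Let t(s) be the expected number of days to first reach Rainy from state s, with t(Rainy) = 0. Conditioning on the first day:
t(Sunny) = 1 + 0.38·t(Sunny) + 0.26·t(Foggy)
t(Foggy) = 1 + 0.38·t(Sunny) + 0.44·t(Foggy)
Solving: t(Sunny) = 3.3011, t(Foggy) = 4.0258.
Expected days from Sunny to Rainy: 3.3011.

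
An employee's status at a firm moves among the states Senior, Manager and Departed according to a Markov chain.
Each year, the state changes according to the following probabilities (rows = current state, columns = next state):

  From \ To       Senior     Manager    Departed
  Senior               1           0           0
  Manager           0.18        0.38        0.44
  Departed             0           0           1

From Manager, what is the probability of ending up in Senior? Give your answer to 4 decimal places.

0.2903

Let h(s) be the probability of absorption at Senior starting from transient state s. Then h(Senior) = 1 and h(Departed) = 0. By first-step analysis:
h(Manager) = 0.18·1 + 0.38·h(Manager) + 0.44·0
Solving: h(Manager) = 0.2903.
Starting from Manager, the probability is 0.2903.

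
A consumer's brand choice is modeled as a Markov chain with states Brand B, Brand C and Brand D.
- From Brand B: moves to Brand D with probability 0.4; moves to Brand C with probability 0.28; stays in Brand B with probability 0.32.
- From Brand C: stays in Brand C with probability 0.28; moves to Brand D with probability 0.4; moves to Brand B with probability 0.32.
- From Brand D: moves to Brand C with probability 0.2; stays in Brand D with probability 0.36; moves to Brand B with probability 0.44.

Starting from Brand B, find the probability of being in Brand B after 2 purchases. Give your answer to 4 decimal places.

0.3680

Sum over the intermediate state after 1 purchase:
P = P(Brand B→Brand B)·P(Brand B→Brand B) + P(Brand B→Brand C)·P(Brand C→Brand B) + P(Brand B→Brand D)·P(Brand D→Brand B)
  = 0.32×0.32 + 0.28×0.32 + 0.4×0.44
  = 0.1024 + 0.0896 + 0.1760 = 0.3680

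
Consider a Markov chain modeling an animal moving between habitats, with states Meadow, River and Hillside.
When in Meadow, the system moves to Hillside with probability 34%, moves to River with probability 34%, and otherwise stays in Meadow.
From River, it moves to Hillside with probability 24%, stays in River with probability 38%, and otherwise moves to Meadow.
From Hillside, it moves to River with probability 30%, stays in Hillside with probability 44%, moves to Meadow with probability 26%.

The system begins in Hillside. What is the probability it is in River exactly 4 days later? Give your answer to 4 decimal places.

0.3399

Propagate the distribution vector 4 days from Hillside.
After 0 days: (0.0000, 0.0000, 1.0000)
After 1 day: (0.2600, 0.3000, 0.4400)
After 2 days: (0.3116, 0.3344, 0.3540)
After 3 days: (0.3188, 0.3392, 0.3420)
After 4 days: (0.3198, 0.3399, 0.3403)
P(in River after 4 days) = 0.3399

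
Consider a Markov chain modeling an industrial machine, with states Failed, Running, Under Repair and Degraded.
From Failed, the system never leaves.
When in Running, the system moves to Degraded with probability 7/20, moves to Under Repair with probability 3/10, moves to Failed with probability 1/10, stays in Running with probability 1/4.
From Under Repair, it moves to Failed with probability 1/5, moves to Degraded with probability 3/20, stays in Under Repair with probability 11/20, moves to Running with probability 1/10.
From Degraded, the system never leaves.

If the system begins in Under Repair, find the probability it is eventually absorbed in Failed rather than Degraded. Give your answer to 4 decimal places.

0.5203

Let h(s) be the probability of absorption at Failed starting from transient state s. Then h(Failed) = 1 and h(Degraded) = 0. By first-step analysis:
h(Running) = 0.1·1 + 0.25·h(Running) + 0.3·h(Under Repair) + 0.35·0
h(Under Repair) = 0.2·1 + 0.1·h(Running) + 0.55·h(Under Repair) + 0.15·0
Solving: h(Running) = 0.3415, h(Under Repair) = 0.5203.
Starting from Under Repair, the probability is 0.5203.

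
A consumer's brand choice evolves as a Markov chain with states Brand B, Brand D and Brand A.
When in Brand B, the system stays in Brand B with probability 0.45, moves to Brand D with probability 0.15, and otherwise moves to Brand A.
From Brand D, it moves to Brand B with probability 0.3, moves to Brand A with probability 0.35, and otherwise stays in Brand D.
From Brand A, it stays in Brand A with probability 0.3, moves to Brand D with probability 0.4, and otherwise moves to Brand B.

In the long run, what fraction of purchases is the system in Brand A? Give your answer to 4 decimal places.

0.3501

Let the stationary distribution be π with π = πP and π_1 + π_2 + π_3 = 1.
π_1 = 0.45·π_1 + 0.3·π_2 + 0.3·π_3
π_2 = 0.15·π_1 + 0.35·π_2 + 0.4·π_3
Solving with the normalization constraint gives π = (0.3529, 0.2969, 0.3501).
So the stationary probability of Brand A is 0.3501.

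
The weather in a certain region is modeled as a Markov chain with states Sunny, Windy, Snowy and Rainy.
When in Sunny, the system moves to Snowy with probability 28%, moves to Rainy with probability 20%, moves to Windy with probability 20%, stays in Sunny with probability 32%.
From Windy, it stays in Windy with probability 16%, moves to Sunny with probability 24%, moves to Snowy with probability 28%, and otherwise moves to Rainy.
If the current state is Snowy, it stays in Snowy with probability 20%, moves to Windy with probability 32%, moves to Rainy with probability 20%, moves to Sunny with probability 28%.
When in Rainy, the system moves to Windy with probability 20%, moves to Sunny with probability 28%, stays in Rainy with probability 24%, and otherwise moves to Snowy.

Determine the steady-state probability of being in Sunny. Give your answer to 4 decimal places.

0.2824

Let the stationary distribution be π with π = πP and π_1 + π_2 + π_3 + π_4 = 1.
π_1 = 0.32·π_1 + 0.24·π_2 + 0.28·π_3 + 0.28·π_4
π_2 = 0.2·π_1 + 0.16·π_2 + 0.32·π_3 + 0.2·π_4
π_3 = 0.28·π_1 + 0.28·π_2 + 0.2·π_3 + 0.28·π_4
Solving with the normalization constraint gives π = (0.2824, 0.2222, 0.2593, 0.2361).
So the stationary probability of Sunny is 0.2824.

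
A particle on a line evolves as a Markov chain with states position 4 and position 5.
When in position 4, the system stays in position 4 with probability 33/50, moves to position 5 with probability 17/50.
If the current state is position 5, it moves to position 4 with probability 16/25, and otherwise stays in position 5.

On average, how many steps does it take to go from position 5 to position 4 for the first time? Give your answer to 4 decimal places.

Let t(s) be the expected number of steps to first reach position 4 from state s, with t(position 4) = 0. Conditioning on the first step:
t(position 5) = 1 + 0.36·t(position 5)
Solving: t(position 5) = 1.5625.
Expected steps from position 5 to position 4: 1.5625.

1.5625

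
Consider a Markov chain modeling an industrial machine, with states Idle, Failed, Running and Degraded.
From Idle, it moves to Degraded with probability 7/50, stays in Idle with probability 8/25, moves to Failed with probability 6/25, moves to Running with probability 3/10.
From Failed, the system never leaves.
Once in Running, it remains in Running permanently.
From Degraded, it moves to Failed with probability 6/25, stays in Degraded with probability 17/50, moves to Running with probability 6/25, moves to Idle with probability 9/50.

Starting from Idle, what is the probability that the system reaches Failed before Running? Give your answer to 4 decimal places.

Let h(s) be the probability of absorption at Failed starting from transient state s. Then h(Failed) = 1 and h(Running) = 0. By first-step analysis:
h(Idle) = 0.32·h(Idle) + 0.24·1 + 0.3·0 + 0.14·h(Degraded)
h(Degraded) = 0.18·h(Idle) + 0.24·1 + 0.24·0 + 0.34·h(Degraded)
Solving: h(Idle) = 0.4533, h(Degraded) = 0.4873.
Starting from Idle, the probability is 0.4533.

0.4533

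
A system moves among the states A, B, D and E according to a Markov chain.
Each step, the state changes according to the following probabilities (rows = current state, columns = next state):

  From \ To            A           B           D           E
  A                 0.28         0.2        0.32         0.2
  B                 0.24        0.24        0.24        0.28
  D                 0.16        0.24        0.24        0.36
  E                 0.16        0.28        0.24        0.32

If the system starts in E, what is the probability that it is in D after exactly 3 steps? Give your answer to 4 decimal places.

0.2561

Propagate the distribution vector 3 steps from E.
After 0 steps: (0.0000, 0.0000, 0.0000, 1.0000)
After 1 step: (0.1600, 0.2800, 0.2400, 0.3200)
After 2 steps: (0.2016, 0.2464, 0.2528, 0.2992)
After 3 steps: (0.2039, 0.2439, 0.2561, 0.2961)
P(in D after 3 steps) = 0.2561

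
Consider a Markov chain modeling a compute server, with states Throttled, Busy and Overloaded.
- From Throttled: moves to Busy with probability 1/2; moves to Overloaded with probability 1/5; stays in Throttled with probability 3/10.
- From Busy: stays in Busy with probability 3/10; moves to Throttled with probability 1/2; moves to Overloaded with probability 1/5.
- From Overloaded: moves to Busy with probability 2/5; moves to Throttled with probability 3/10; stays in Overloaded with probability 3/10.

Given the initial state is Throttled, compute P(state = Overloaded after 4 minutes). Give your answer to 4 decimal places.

0.2222

Propagate the distribution vector 4 minutes from Throttled.
After 0 minutes: (1.0000, 0.0000, 0.0000)
After 1 minute: (0.3000, 0.5000, 0.2000)
After 2 minutes: (0.4000, 0.3800, 0.2200)
After 3 minutes: (0.3760, 0.4020, 0.2220)
After 4 minutes: (0.3804, 0.3974, 0.2222)
P(in Overloaded after 4 minutes) = 0.2222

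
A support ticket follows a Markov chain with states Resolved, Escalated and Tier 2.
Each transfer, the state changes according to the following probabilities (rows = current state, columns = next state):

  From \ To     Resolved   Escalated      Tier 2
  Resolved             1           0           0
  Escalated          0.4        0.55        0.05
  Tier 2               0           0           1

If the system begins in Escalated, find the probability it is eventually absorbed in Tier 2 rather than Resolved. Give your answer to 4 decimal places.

Let h(s) be the probability of absorption at Tier 2 starting from transient state s. Then h(Tier 2) = 1 and h(Resolved) = 0. By first-step analysis:
h(Escalated) = 0.4·0 + 0.55·h(Escalated) + 0.05·1
Solving: h(Escalated) = 0.1111.
Starting from Escalated, the probability is 0.1111.

0.1111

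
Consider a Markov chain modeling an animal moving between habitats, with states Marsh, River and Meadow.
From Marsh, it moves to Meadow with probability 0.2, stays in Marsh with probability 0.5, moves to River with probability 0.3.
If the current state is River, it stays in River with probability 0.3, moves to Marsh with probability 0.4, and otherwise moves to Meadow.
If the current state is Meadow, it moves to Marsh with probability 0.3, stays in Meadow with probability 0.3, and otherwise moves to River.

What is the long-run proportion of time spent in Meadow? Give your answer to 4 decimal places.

Let the stationary distribution be π with π = πP and π_1 + π_2 + π_3 = 1.
π_1 = 0.5·π_1 + 0.4·π_2 + 0.3·π_3
π_2 = 0.3·π_1 + 0.3·π_2 + 0.4·π_3
Solving with the normalization constraint gives π = (0.4157, 0.3258, 0.2584).
So the stationary probability of Meadow is 0.2584.

0.2584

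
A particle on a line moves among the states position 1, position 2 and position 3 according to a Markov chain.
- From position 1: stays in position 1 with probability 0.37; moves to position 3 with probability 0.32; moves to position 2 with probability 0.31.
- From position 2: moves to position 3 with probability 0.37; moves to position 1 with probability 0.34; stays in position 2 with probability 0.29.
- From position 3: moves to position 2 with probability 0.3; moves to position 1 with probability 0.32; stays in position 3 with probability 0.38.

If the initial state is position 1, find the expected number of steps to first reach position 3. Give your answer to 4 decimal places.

2.9833

Let t(s) be the expected number of steps to first reach position 3 from state s, with t(position 3) = 0. Conditioning on the first step:
t(position 1) = 1 + 0.37·t(position 1) + 0.31·t(position 2)
t(position 2) = 1 + 0.34·t(position 1) + 0.29·t(position 2)
Solving: t(position 1) = 2.9833, t(position 2) = 2.8371.
Expected steps from position 1 to position 3: 2.9833.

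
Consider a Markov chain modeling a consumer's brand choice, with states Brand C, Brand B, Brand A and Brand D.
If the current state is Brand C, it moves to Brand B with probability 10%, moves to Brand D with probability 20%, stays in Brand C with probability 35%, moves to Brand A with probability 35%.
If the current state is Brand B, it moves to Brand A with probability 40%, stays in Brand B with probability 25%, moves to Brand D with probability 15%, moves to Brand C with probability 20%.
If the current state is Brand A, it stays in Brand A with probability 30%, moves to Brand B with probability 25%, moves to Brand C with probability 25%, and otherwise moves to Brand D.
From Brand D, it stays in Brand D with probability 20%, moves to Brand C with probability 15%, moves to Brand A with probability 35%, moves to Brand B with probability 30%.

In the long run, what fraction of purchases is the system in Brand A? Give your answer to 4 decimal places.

Let the stationary distribution be π with π = πP and π_1 + π_2 + π_3 + π_4 = 1.
π_1 = 0.35·π_1 + 0.2·π_2 + 0.25·π_3 + 0.15·π_4
π_2 = 0.1·π_1 + 0.25·π_2 + 0.25·π_3 + 0.3·π_4
π_3 = 0.35·π_1 + 0.4·π_2 + 0.3·π_3 + 0.35·π_4
Solving with the normalization constraint gives π = (0.2444, 0.2228, 0.3439, 0.1889).
So the stationary probability of Brand A is 0.3439.

0.3439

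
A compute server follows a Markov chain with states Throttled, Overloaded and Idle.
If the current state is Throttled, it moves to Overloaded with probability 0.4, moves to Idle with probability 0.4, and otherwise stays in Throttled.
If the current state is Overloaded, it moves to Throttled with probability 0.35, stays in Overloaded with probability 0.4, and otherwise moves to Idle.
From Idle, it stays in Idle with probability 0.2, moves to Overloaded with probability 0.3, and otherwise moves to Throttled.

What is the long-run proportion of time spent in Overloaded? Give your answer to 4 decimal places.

0.3713

Let the stationary distribution be π with π = πP and π_1 + π_2 + π_3 = 1.
π_1 = 0.2·π_1 + 0.35·π_2 + 0.5·π_3
π_2 = 0.4·π_1 + 0.4·π_2 + 0.3·π_3
Solving with the normalization constraint gives π = (0.3418, 0.3713, 0.2869).
So the stationary probability of Overloaded is 0.3713.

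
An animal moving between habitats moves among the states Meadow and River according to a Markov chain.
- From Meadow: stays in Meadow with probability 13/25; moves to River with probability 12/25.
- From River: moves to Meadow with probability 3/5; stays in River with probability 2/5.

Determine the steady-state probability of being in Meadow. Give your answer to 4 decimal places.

Let the stationary distribution be π with π = πP and π_1 + π_2 = 1.
π_1 = 0.52·π_1 + 0.6·π_2
Solving with the normalization constraint gives π = (0.5556, 0.4444).
So the stationary probability of Meadow is 0.5556.

0.5556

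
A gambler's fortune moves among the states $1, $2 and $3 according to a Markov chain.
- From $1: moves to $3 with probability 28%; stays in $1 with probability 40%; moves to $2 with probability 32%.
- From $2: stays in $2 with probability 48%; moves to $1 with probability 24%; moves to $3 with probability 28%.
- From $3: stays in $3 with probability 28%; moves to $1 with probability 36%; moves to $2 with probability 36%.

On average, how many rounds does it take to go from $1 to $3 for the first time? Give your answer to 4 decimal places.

3.5714

Let t(s) be the expected number of rounds to first reach $3 from state s, with t($3) = 0. Conditioning on the first round:
t($1) = 1 + 0.4·t($1) + 0.32·t($2)
t($2) = 1 + 0.24·t($1) + 0.48·t($2)
Solving: t($1) = 3.5714, t($2) = 3.5714.
Expected rounds from $1 to $3: 3.5714.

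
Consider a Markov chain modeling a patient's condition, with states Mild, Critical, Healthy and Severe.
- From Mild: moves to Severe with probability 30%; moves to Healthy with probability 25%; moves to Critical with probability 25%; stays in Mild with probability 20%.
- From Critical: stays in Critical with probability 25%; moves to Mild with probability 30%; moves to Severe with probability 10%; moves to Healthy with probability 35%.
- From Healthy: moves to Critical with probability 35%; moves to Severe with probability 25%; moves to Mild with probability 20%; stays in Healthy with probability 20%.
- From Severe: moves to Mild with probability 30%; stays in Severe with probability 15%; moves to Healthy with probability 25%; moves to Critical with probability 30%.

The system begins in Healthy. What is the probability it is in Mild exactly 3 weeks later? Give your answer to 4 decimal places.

Propagate the distribution vector 3 weeks from Healthy.
After 0 weeks: (0.0000, 0.0000, 1.0000, 0.0000)
After 1 week: (0.2000, 0.3500, 0.2000, 0.2500)
After 2 weeks: (0.2600, 0.2825, 0.2750, 0.1825)
After 3 weeks: (0.2465, 0.2866, 0.2645, 0.2024)
P(in Mild after 3 weeks) = 0.2465

0.2465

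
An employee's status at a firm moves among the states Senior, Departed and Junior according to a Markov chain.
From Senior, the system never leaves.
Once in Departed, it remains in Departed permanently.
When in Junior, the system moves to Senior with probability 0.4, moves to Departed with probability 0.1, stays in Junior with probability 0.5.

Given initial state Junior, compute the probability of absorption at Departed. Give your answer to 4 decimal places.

0.2000

Let h(s) be the probability of absorption at Departed starting from transient state s. Then h(Departed) = 1 and h(Senior) = 0. By first-step analysis:
h(Junior) = 0.4·0 + 0.1·1 + 0.5·h(Junior)
Solving: h(Junior) = 0.2000.
Starting from Junior, the probability is 0.2000.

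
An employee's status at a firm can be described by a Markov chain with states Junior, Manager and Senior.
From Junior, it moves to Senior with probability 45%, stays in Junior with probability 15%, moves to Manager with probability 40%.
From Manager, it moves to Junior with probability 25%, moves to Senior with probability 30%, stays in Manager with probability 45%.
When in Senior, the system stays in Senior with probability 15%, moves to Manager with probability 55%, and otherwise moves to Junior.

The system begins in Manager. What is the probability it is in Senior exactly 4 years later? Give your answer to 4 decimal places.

0.2923

Propagate the distribution vector 4 years from Manager.
After 0 years: (0.0000, 1.0000, 0.0000)
After 1 year: (0.2500, 0.4500, 0.3000)
After 2 years: (0.2400, 0.4675, 0.2925)
After 3 years: (0.2406, 0.4673, 0.2921)
After 4 years: (0.2405, 0.4672, 0.2923)
P(in Senior after 4 years) = 0.2923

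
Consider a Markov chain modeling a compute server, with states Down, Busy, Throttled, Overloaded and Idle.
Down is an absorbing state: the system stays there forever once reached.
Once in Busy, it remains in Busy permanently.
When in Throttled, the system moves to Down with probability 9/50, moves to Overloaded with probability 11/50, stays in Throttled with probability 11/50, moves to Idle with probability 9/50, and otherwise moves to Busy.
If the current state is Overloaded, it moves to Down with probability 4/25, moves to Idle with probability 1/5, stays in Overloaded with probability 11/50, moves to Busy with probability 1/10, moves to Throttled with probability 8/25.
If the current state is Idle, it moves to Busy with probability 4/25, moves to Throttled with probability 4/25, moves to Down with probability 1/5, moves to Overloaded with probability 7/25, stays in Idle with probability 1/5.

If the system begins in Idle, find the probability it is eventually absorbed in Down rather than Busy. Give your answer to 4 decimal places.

Let h(s) be the probability of absorption at Down starting from transient state s. Then h(Down) = 1 and h(Busy) = 0. By first-step analysis:
h(Throttled) = 0.18·1 + 0.2·0 + 0.22·h(Throttled) + 0.22·h(Overloaded) + 0.18·h(Idle)
h(Overloaded) = 0.16·1 + 0.1·0 + 0.32·h(Throttled) + 0.22·h(Overloaded) + 0.2·h(Idle)
h(Idle) = 0.2·1 + 0.16·0 + 0.16·h(Throttled) + 0.28·h(Overloaded) + 0.2·h(Idle)
Solving: h(Throttled) = 0.5141, h(Overloaded) = 0.5564, h(Idle) = 0.5476.
Starting from Idle, the probability is 0.5476.

0.5476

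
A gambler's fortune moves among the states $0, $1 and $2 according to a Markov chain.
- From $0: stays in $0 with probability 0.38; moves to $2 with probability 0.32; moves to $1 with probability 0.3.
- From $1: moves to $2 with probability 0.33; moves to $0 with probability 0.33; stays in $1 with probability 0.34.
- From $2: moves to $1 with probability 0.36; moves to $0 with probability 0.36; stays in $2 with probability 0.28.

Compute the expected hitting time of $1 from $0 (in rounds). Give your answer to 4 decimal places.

Let t(s) be the expected number of rounds to first reach $1 from state s, with t($1) = 0. Conditioning on the first round:
t($0) = 1 + 0.38·t($0) + 0.32·t($2)
t($2) = 1 + 0.36·t($0) + 0.28·t($2)
Solving: t($0) = 3.1401, t($2) = 2.9589.
Expected rounds from $0 to $1: 3.1401.

3.1401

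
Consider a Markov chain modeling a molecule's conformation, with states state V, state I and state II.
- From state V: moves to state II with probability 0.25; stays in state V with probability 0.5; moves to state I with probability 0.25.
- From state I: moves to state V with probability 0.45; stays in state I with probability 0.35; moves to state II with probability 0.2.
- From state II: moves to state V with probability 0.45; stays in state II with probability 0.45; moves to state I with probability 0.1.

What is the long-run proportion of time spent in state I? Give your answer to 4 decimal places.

0.2281

Let the stationary distribution be π with π = πP and π_1 + π_2 + π_3 = 1.
π_1 = 0.5·π_1 + 0.45·π_2 + 0.45·π_3
π_2 = 0.25·π_1 + 0.35·π_2 + 0.1·π_3
Solving with the normalization constraint gives π = (0.4737, 0.2281, 0.2982).
So the stationary probability of state I is 0.2281.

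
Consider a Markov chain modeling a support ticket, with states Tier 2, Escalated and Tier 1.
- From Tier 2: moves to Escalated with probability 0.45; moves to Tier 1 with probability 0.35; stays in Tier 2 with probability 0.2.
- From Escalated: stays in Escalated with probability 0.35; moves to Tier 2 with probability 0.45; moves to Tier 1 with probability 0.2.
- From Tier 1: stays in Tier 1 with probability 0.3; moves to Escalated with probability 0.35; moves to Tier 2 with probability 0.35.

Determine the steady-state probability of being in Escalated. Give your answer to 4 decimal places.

0.3838

Let the stationary distribution be π with π = πP and π_1 + π_2 + π_3 = 1.
π_1 = 0.2·π_1 + 0.45·π_2 + 0.35·π_3
π_2 = 0.45·π_1 + 0.35·π_2 + 0.35·π_3
Solving with the normalization constraint gives π = (0.3377, 0.3838, 0.2785).
So the stationary probability of Escalated is 0.3838.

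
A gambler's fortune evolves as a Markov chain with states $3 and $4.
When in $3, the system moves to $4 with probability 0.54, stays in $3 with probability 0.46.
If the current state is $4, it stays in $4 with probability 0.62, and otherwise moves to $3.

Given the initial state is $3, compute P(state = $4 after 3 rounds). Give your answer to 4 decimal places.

0.5867

Propagate the distribution vector 3 rounds from $3.
After 0 rounds: (1.0000, 0.0000)
After 1 round: (0.4600, 0.5400)
After 2 rounds: (0.4168, 0.5832)
After 3 rounds: (0.4133, 0.5867)
P(in $4 after 3 rounds) = 0.5867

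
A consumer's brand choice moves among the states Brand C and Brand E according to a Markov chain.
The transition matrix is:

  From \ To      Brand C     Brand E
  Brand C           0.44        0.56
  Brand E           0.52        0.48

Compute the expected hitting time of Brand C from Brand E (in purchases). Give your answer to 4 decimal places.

1.9231

Let t(s) be the expected number of purchases to first reach Brand C from state s, with t(Brand C) = 0. Conditioning on the first purchase:
t(Brand E) = 1 + 0.48·t(Brand E)
Solving: t(Brand E) = 1.9231.
Expected purchases from Brand E to Brand C: 1.9231.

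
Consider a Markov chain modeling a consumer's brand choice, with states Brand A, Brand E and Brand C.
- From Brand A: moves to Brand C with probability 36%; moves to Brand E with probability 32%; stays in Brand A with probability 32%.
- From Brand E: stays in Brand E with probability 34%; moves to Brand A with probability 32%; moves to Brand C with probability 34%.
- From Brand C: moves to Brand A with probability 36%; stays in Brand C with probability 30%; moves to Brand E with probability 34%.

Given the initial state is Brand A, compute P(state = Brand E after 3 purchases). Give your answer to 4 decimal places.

Propagate the distribution vector 3 purchases from Brand A.
After 0 purchases: (1.0000, 0.0000, 0.0000)
After 1 purchase: (0.3200, 0.3200, 0.3600)
After 2 purchases: (0.3344, 0.3336, 0.3320)
After 3 purchases: (0.3333, 0.3333, 0.3334)
P(in Brand E after 3 purchases) = 0.3333

0.3333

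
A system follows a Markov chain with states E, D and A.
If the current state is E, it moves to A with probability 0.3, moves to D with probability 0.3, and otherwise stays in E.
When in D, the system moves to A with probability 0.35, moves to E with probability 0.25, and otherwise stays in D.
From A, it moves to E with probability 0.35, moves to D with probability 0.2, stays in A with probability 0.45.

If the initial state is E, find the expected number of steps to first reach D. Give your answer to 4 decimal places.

Let t(s) be the expected number of steps to first reach D from state s, with t(D) = 0. Conditioning on the first step:
t(E) = 1 + 0.4·t(E) + 0.3·t(A)
t(A) = 1 + 0.35·t(E) + 0.45·t(A)
Solving: t(E) = 3.7778, t(A) = 4.2222.
Expected steps from E to D: 3.7778.

3.7778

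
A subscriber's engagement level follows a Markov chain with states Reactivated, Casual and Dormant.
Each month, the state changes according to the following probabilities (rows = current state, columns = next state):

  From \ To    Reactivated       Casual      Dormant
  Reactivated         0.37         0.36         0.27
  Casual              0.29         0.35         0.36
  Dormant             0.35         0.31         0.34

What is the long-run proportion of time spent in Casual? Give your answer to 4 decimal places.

0.3404

Let the stationary distribution be π with π = πP and π_1 + π_2 + π_3 = 1.
π_1 = 0.37·π_1 + 0.29·π_2 + 0.35·π_3
π_2 = 0.36·π_1 + 0.35·π_2 + 0.31·π_3
Solving with the normalization constraint gives π = (0.3363, 0.3404, 0.3233).
So the stationary probability of Casual is 0.3404.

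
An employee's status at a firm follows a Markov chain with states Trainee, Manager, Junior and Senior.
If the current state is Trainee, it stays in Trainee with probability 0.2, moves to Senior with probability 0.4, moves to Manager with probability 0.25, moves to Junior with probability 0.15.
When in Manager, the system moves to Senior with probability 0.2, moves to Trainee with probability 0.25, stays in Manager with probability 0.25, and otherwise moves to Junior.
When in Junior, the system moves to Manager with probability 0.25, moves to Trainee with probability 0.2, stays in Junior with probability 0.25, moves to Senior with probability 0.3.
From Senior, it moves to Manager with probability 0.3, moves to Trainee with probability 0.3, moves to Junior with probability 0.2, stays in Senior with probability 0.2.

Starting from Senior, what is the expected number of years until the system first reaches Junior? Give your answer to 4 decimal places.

4.6660

Let t(s) be the expected number of years to first reach Junior from state s, with t(Junior) = 0. Conditioning on the first year:
t(Trainee) = 1 + 0.2·t(Trainee) + 0.25·t(Manager) + 0.4·t(Senior)
t(Manager) = 1 + 0.25·t(Trainee) + 0.25·t(Manager) + 0.2·t(Senior)
t(Senior) = 1 + 0.3·t(Trainee) + 0.3·t(Manager) + 0.2·t(Senior)
Solving: t(Trainee) = 4.8988, t(Manager) = 4.2105, t(Senior) = 4.6660.
Expected years from Senior to Junior: 4.6660.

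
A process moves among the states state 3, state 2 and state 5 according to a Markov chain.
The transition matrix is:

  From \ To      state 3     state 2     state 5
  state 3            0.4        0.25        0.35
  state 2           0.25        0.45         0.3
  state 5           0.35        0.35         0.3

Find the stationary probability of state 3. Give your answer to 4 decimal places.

0.3314

Let the stationary distribution be π with π = πP and π_1 + π_2 + π_3 = 1.
π_1 = 0.4·π_1 + 0.25·π_2 + 0.35·π_3
π_2 = 0.25·π_1 + 0.45·π_2 + 0.35·π_3
Solving with the normalization constraint gives π = (0.3314, 0.3521, 0.3166).
So the stationary probability of state 3 is 0.3314.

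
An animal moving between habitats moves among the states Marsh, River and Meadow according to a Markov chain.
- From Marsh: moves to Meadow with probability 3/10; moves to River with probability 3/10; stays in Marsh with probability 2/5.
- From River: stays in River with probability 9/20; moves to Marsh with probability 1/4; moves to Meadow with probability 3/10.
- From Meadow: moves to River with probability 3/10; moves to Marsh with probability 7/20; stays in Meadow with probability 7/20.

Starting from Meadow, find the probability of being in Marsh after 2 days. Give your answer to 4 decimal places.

0.3375

Sum over the intermediate state after 1 day:
P = P(Meadow→Marsh)·P(Marsh→Marsh) + P(Meadow→River)·P(River→Marsh) + P(Meadow→Meadow)·P(Meadow→Marsh)
  = 0.35×0.4 + 0.3×0.25 + 0.35×0.35
  = 0.1400 + 0.0750 + 0.1225 = 0.3375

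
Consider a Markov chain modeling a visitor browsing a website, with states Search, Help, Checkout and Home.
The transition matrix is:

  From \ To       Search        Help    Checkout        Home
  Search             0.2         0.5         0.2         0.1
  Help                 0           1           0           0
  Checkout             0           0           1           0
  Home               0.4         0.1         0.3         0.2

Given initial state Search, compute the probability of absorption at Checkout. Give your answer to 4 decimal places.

0.3167

Let h(s) be the probability of absorption at Checkout starting from transient state s. Then h(Checkout) = 1 and h(Help) = 0. By first-step analysis:
h(Search) = 0.2·h(Search) + 0.5·0 + 0.2·1 + 0.1·h(Home)
h(Home) = 0.4·h(Search) + 0.1·0 + 0.3·1 + 0.2·h(Home)
Solving: h(Search) = 0.3167, h(Home) = 0.5333.
Starting from Search, the probability is 0.3167.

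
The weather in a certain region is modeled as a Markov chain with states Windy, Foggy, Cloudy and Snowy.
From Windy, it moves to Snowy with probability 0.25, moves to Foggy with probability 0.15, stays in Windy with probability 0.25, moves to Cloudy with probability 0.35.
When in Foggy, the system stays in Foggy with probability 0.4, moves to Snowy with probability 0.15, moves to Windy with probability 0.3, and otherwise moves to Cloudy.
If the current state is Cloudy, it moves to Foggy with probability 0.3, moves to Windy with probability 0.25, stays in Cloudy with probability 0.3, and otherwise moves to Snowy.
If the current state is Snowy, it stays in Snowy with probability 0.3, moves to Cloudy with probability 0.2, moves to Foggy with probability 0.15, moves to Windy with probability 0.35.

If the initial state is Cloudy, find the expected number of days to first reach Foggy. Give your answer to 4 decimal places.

4.3836

Let t(s) be the expected number of days to first reach Foggy from state s, with t(Foggy) = 0. Conditioning on the first day:
t(Windy) = 1 + 0.25·t(Windy) + 0.35·t(Cloudy) + 0.25·t(Snowy)
t(Cloudy) = 1 + 0.25·t(Windy) + 0.3·t(Cloudy) + 0.15·t(Snowy)
t(Snowy) = 1 + 0.35·t(Windy) + 0.2·t(Cloudy) + 0.3·t(Snowy)
Solving: t(Windy) = 5.1272, t(Cloudy) = 4.3836, t(Snowy) = 5.2446.
Expected days from Cloudy to Foggy: 4.3836.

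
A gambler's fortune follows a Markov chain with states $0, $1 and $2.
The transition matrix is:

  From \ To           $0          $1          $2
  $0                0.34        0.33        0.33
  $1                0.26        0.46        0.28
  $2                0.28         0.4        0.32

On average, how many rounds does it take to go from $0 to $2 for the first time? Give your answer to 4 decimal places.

3.2151

Let t(s) be the expected number of rounds to first reach $2 from state s, with t($2) = 0. Conditioning on the first round:
t($0) = 1 + 0.34·t($0) + 0.33·t($1)
t($1) = 1 + 0.26·t($0) + 0.46·t($1)
Solving: t($0) = 3.2151, t($1) = 3.3999.
Expected rounds from $0 to $2: 3.2151.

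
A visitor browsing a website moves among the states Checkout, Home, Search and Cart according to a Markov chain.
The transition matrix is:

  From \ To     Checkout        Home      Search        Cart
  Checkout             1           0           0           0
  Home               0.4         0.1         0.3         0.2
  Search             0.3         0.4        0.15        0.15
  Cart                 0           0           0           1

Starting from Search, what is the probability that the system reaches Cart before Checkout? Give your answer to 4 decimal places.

Let h(s) be the probability of absorption at Cart starting from transient state s. Then h(Cart) = 1 and h(Checkout) = 0. By first-step analysis:
h(Home) = 0.4·0 + 0.1·h(Home) + 0.3·h(Search) + 0.2·1
h(Search) = 0.3·0 + 0.4·h(Home) + 0.15·h(Search) + 0.15·1
Solving: h(Home) = 0.3333, h(Search) = 0.3333.
Starting from Search, the probability is 0.3333.

0.3333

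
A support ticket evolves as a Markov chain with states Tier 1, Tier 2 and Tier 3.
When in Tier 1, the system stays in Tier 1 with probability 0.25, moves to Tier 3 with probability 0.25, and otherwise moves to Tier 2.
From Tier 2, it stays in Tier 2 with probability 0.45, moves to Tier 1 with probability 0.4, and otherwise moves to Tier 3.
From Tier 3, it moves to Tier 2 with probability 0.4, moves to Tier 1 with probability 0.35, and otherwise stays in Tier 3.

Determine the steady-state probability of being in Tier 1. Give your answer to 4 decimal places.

Let the stationary distribution be π with π = πP and π_1 + π_2 + π_3 = 1.
π_1 = 0.25·π_1 + 0.4·π_2 + 0.35·π_3
π_2 = 0.5·π_1 + 0.45·π_2 + 0.4·π_3
Solving with the normalization constraint gives π = (0.3389, 0.4567, 0.2043).
So the stationary probability of Tier 1 is 0.3389.

0.3389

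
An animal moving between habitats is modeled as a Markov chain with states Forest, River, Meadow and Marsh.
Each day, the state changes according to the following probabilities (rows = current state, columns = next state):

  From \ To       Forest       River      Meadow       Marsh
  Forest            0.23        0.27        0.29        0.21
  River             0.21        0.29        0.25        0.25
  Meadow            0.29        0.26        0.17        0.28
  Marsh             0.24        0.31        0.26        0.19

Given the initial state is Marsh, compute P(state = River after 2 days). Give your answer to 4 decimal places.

Propagate the distribution vector 2 days from Marsh.
After 0 days: (0.0000, 0.0000, 0.0000, 1.0000)
After 1 day: (0.2400, 0.3100, 0.2600, 0.1900)
After 2 days: (0.2413, 0.2812, 0.2407, 0.2368)
P(in River after 2 days) = 0.2812

0.2812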